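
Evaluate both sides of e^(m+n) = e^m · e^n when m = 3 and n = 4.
LHS = e^(3+4) = e^7 ≈ 1097
RHS = e^3 · e^4 = e^7 ≈ 1097

LHS = RHS: the two sides agree.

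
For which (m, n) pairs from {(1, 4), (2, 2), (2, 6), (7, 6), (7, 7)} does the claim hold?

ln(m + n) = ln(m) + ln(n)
Testing each pair:
(1, 4): LHS = ln(5) ≈ 1.609, RHS = ln(4) ≈ 1.386 → fails
(2, 2): LHS = ln(4) ≈ 1.386, RHS = 2·ln(2) ≈ 1.386 → holds
(2, 6): LHS = ln(8) ≈ 2.079, RHS = ln(2) + ln(6) ≈ 2.485 → fails
(7, 6): LHS = ln(13) ≈ 2.565, RHS = ln(6) + ln(7) ≈ 3.738 → fails
(7, 7): LHS = ln(14) ≈ 2.639, RHS = 2·ln(7) ≈ 3.892 → fails

1 of 5 pairs satisfies the claim.

Answer: (2, 2)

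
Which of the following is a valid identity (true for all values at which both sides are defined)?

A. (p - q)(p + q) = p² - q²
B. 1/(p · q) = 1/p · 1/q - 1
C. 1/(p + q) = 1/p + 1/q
A: holds — e.g. at (1, 1), both sides equal 0.
B: fails at (2, 4) — LHS = 1/8, RHS = -7/8.
C: fails at (1, 1) — LHS = 1/2, RHS = 2.

Answer: A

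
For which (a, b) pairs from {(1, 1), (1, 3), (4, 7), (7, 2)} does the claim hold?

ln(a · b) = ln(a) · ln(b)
Testing each pair:
(1, 1): LHS = 0, RHS = 0 → holds
(1, 3): LHS = ln(3) ≈ 1.099, RHS = 0 → fails
(4, 7): LHS = ln(28) ≈ 3.332, RHS = ln(4)·ln(7) ≈ 2.698 → fails
(7, 2): LHS = ln(14) ≈ 2.639, RHS = ln(2)·ln(7) ≈ 1.349 → fails

1 of 4 pairs satisfies the claim.

Answer: (1, 1)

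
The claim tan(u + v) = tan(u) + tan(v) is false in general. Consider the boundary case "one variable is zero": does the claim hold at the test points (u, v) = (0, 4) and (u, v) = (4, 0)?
Yes, holds at both test points

At (0, 4): LHS = tan(4) ≈ 1.158, RHS = tan(4) ≈ 1.158 → equal
At (4, 0): LHS = tan(4) ≈ 1.158, RHS = tan(4) ≈ 1.158 → equal

So the claim does hold at both of these boundary points, even though it is not an identity.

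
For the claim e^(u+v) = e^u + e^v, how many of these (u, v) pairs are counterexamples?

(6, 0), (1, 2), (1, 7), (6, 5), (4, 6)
5

Testing each pair:
(6, 0): LHS = e^6 ≈ 403.4, RHS = 1 + e^6 ≈ 404.4 → counterexample
(1, 2): LHS = e^3 ≈ 20.09, RHS = e + e^2 ≈ 10.11 → counterexample
(1, 7): LHS = e^8 ≈ 2981, RHS = e + e^7 ≈ 1099 → counterexample
(6, 5): LHS = e^11 ≈ 59874.1, RHS = e^5 + e^6 ≈ 551.8 → counterexample
(4, 6): LHS = e^10 ≈ 22026.5, RHS = e^4 + e^6 ≈ 458 → counterexample

That makes 5 counterexamples.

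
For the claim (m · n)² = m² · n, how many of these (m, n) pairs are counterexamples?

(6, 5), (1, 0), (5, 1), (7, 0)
Testing each pair:
(6, 5): LHS = 900, RHS = 180 → counterexample
(1, 0): LHS = 0, RHS = 0 → satisfies claim
(5, 1): LHS = 25, RHS = 25 → satisfies claim
(7, 0): LHS = 0, RHS = 0 → satisfies claim

That makes 1 counterexample.

Answer: 1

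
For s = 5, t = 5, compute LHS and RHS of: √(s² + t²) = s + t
LHS = √(5² + 5²) = 5·√(2) ≈ 7.071
RHS = 5 + 5 = 10

LHS ≠ RHS (they differ by about 2.929), so the equation does not hold here.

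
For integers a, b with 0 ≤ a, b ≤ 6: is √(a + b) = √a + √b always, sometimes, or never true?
It holds at (a, b) = (0, 6) (both sides equal √(6) ≈ 2.449), but fails at (a, b) = (3, 4) (LHS = √(7) ≈ 2.646, RHS = √(3) + 2 ≈ 3.732).

Answer: Sometimes true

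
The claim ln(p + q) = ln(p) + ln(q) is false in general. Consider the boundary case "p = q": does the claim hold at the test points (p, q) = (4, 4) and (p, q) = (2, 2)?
At (4, 4): LHS = ln(8) ≈ 2.079 ≠ RHS = 2·ln(4) ≈ 2.773
At (2, 2): LHS = ln(4) ≈ 1.386, RHS = 2·ln(2) ≈ 1.386 → equal

Answer: Only at (2, 2)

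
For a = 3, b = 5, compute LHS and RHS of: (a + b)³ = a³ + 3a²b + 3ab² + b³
LHS = (3 + 5)³ = 512
RHS = 3³ + 3·3²·5 + 3·3·5² + 5³ = 512

LHS = RHS: the two sides agree.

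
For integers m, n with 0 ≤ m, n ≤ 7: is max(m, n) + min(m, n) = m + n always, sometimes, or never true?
Always true

The identity holds for every pair in the range. For instance at (m, n) = (5, 2): both sides equal 7.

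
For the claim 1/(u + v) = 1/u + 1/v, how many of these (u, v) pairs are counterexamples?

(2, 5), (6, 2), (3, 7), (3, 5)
4

Testing each pair:
(2, 5): LHS = 1/7, RHS = 7/10 → counterexample
(6, 2): LHS = 1/8, RHS = 2/3 → counterexample
(3, 7): LHS = 1/10, RHS = 10/21 → counterexample
(3, 5): LHS = 1/8, RHS = 8/15 → counterexample

That makes 4 counterexamples.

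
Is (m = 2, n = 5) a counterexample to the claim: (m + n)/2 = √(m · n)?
Substituting m = 2, n = 5:
LHS = (2 + 5)/2 = 7/2
RHS = √(2 · 5) = √(10) ≈ 3.162

Since LHS ≠ RHS, this pair disproves the claim.

Answer: Yes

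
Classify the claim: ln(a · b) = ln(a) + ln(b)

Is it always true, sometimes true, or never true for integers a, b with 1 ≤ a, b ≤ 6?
Always true

The identity holds for every pair in the range. For instance at (a, b) = (5, 5): both sides equal ln(25) ≈ 3.219.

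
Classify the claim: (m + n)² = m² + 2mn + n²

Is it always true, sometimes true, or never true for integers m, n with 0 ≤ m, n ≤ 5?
The identity holds for every pair in the range. For instance at (m, n) = (4, 3): both sides equal 49.

Answer: Always true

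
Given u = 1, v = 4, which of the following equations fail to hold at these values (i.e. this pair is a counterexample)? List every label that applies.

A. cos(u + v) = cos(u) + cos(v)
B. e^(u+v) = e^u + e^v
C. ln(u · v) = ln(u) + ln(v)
A, B

Evaluating each claim at the given values:
A. LHS = cos(5) ≈ 0.2837, RHS = cos(4) + cos(1) ≈ -0.1133 → fails here (LHS ≠ RHS)
B. LHS = e^5 ≈ 148.4, RHS = e + e^4 ≈ 57.32 → fails here (LHS ≠ RHS)
C. LHS = ln(4) ≈ 1.386, RHS = ln(4) ≈ 1.386 → holds here (LHS = RHS)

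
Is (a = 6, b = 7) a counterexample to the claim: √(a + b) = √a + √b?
Yes

Substituting a = 6, b = 7:
LHS = √(6 + 7) = √(13) ≈ 3.606
RHS = √6 + √7 = √(6) + √(7) ≈ 5.095

Since LHS ≠ RHS, this pair disproves the claim.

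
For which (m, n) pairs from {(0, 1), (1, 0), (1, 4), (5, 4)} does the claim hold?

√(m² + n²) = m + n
Testing each pair:
(0, 1): LHS = 1, RHS = 1 → holds
(1, 0): LHS = 1, RHS = 1 → holds
(1, 4): LHS = √(17) ≈ 4.123, RHS = 5 → fails
(5, 4): LHS = √(41) ≈ 6.403, RHS = 9 → fails

2 of 4 pairs satisfy the claim.

Answer: (0, 1), (1, 0)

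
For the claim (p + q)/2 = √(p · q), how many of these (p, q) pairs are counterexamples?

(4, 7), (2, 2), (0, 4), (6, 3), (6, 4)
4

Testing each pair:
(4, 7): LHS = 11/2, RHS = 2·√(7) ≈ 5.292 → counterexample
(2, 2): LHS = 2, RHS = 2 → satisfies claim
(0, 4): LHS = 2, RHS = 0 → counterexample
(6, 3): LHS = 9/2, RHS = 3·√(2) ≈ 4.243 → counterexample
(6, 4): LHS = 5, RHS = 2·√(6) ≈ 4.899 → counterexample

That makes 4 counterexamples.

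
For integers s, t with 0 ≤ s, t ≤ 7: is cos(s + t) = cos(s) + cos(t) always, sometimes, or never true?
Never true

The claim fails for every pair in the range. For instance at (s, t) = (3, 5): LHS = cos(8) ≈ -0.1455, RHS = cos(3) + cos(5) ≈ -0.7063.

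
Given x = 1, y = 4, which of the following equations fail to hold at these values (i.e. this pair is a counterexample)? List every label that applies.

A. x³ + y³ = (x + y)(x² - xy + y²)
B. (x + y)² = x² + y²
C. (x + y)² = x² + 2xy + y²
Evaluating each claim at the given values:
A. LHS = 65, RHS = 65 → holds here (LHS = RHS)
B. LHS = 25, RHS = 17 → fails here (LHS ≠ RHS)
C. LHS = 25, RHS = 25 → holds here (LHS = RHS)

Answer: B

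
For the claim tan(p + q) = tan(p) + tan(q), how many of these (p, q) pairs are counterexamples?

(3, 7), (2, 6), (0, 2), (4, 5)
Testing each pair:
(3, 7): LHS = tan(10) ≈ 0.6484, RHS = tan(3) + tan(7) ≈ 0.7289 → counterexample
(2, 6): LHS = tan(8) ≈ -6.8, RHS = tan(2) + tan(6) ≈ -2.476 → counterexample
(0, 2): LHS = tan(2) ≈ -2.185, RHS = tan(2) ≈ -2.185 → satisfies claim
(4, 5): LHS = tan(9) ≈ -0.4523, RHS = tan(5) + tan(4) ≈ -2.223 → counterexample

That makes 3 counterexamples.

Answer: 3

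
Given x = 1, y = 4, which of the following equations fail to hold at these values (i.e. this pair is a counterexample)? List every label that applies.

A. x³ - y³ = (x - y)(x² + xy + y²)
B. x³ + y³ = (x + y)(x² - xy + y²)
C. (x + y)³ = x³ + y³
Evaluating each claim at the given values:
A. LHS = -63, RHS = -63 → holds here (LHS = RHS)
B. LHS = 65, RHS = 65 → holds here (LHS = RHS)
C. LHS = 125, RHS = 65 → fails here (LHS ≠ RHS)

Answer: C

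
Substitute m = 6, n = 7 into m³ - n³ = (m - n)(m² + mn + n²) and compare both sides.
LHS = 6³ - 7³ = -127
RHS = (6 - 7)(6² + 6·7 + 7²) = -127

LHS = RHS: the two sides agree.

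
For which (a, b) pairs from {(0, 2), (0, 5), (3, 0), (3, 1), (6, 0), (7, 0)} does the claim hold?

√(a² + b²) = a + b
Testing each pair:
(0, 2): LHS = 2, RHS = 2 → holds
(0, 5): LHS = 5, RHS = 5 → holds
(3, 0): LHS = 3, RHS = 3 → holds
(3, 1): LHS = √(10) ≈ 3.162, RHS = 4 → fails
(6, 0): LHS = 6, RHS = 6 → holds
(7, 0): LHS = 7, RHS = 7 → holds

5 of 6 pairs satisfy the claim.

Answer: (0, 2), (0, 5), (3, 0), (6, 0), (7, 0)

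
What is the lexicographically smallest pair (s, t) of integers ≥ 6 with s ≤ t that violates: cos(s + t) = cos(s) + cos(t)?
(s, t) = (6, 6)

Substituting (6, 6) into the claim:
LHS = cos(6 + 6) = cos(12) ≈ 0.8439
RHS = cos(6) + cos(6) = 2·cos(6) ≈ 1.92

Since LHS ≠ RHS, this pair disproves the claim, and no lexicographically smaller pair (s ≤ t, integers ≥ 6) does.

For instance (11, 11) is also a counterexample (LHS = cos(22) ≈ -1, RHS = 2·cos(11) ≈ 0.008851), but it's lexicographically larger.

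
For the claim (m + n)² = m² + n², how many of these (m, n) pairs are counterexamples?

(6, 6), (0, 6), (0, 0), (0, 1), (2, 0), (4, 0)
1

Testing each pair:
(6, 6): LHS = 144, RHS = 72 → counterexample
(0, 6): LHS = 36, RHS = 36 → satisfies claim
(0, 0): LHS = 0, RHS = 0 → satisfies claim
(0, 1): LHS = 1, RHS = 1 → satisfies claim
(2, 0): LHS = 4, RHS = 4 → satisfies claim
(4, 0): LHS = 16, RHS = 16 → satisfies claim

That makes 1 counterexample.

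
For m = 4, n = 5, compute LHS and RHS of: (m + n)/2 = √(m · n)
LHS = (4 + 5)/2 = 9/2
RHS = √(4 · 5) = 2·√(5) ≈ 4.472

LHS ≠ RHS (they differ by about 0.02786), so the equation does not hold here.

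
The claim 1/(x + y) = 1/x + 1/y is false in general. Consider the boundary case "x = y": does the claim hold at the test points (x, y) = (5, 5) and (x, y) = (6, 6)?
At (5, 5): LHS = 1/10 ≠ RHS = 2/5
At (6, 6): LHS = 1/12 ≠ RHS = 1/3

Answer: No, fails at both test points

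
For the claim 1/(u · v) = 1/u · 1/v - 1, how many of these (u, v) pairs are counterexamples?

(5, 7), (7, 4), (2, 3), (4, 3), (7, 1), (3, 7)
Testing each pair:
(5, 7): LHS = 1/35, RHS = -34/35 → counterexample
(7, 4): LHS = 1/28, RHS = -27/28 → counterexample
(2, 3): LHS = 1/6, RHS = -5/6 → counterexample
(4, 3): LHS = 1/12, RHS = -11/12 → counterexample
(7, 1): LHS = 1/7, RHS = -6/7 → counterexample
(3, 7): LHS = 1/21, RHS = -20/21 → counterexample

That makes 6 counterexamples.

Answer: 6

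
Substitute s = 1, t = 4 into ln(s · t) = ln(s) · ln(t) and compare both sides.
LHS = ln(1 · 4) = ln(4) ≈ 1.386
RHS = ln(1) · ln(4) = 0

LHS ≠ RHS (they differ by about 1.386), so the equation does not hold here.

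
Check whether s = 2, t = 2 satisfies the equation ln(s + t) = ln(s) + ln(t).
Substituting s = 2, t = 2:

LHS = ln(2 + 2) = ln(4) ≈ 1.386
RHS = ln(2) + ln(2) = 2·ln(2) ≈ 1.386

LHS = RHS, so the equation holds at this point.

Answer: Holds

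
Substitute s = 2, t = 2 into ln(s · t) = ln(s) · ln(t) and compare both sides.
LHS = ln(2 · 2) = ln(4) ≈ 1.386
RHS = ln(2) · ln(2) = ln(2)² ≈ 0.4805

LHS ≠ RHS (they differ by about 0.9058), so the equation does not hold here.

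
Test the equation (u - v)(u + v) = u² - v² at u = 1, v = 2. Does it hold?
Holds

Substituting u = 1, v = 2:

LHS = (1 - 2)(1 + 2) = -3
RHS = 1² - 2² = -3

LHS = RHS, so the equation holds at this point.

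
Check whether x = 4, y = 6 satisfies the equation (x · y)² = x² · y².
Substituting x = 4, y = 6:

LHS = (4 · 6)² = 576
RHS = 4² · 6² = 576

LHS = RHS, so the equation holds at this point.

Answer: Holds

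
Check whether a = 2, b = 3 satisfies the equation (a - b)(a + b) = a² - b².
Substituting a = 2, b = 3:

LHS = (2 - 3)(2 + 3) = -5
RHS = 2² - 3² = -5

LHS = RHS, so the equation holds at this point.

Answer: Holds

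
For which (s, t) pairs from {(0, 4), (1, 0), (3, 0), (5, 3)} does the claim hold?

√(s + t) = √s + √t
Testing each pair:
(0, 4): LHS = 2, RHS = 2 → holds
(1, 0): LHS = 1, RHS = 1 → holds
(3, 0): LHS = √(3) ≈ 1.732, RHS = √(3) ≈ 1.732 → holds
(5, 3): LHS = 2·√(2) ≈ 2.828, RHS = √(3) + √(5) ≈ 3.968 → fails

3 of 4 pairs satisfy the claim.

Answer: (0, 4), (1, 0), (3, 0)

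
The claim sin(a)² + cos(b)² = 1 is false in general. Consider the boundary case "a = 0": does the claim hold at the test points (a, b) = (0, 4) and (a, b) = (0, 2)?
At (0, 4): LHS = cos(4)² ≈ 0.4272 ≠ RHS = 1
At (0, 2): LHS = cos(2)² ≈ 0.1732 ≠ RHS = 1

Answer: No, fails at both test points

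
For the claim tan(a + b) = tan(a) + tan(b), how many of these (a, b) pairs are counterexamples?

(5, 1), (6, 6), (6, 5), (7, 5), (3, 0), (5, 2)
5

Testing each pair:
(5, 1): LHS = tan(6) ≈ -0.291, RHS = tan(5) + tan(1) ≈ -1.823 → counterexample
(6, 6): LHS = tan(12) ≈ -0.6359, RHS = 2·tan(6) ≈ -0.582 → counterexample
(6, 5): LHS = tan(11) ≈ -226, RHS = tan(5) + tan(6) ≈ -3.672 → counterexample
(7, 5): LHS = tan(12) ≈ -0.6359, RHS = tan(5) + tan(7) ≈ -2.509 → counterexample
(3, 0): LHS = tan(3) ≈ -0.1425, RHS = tan(3) ≈ -0.1425 → satisfies claim
(5, 2): LHS = tan(7) ≈ 0.8714, RHS = tan(5) + tan(2) ≈ -5.566 → counterexample

That makes 5 counterexamples.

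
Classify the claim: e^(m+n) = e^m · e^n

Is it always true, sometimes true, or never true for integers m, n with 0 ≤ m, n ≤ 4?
Always true

The identity holds for every pair in the range. For instance at (m, n) = (2, 1): both sides equal e^3 ≈ 20.09.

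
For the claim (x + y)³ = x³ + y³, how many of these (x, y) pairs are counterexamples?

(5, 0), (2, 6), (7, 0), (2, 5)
Testing each pair:
(5, 0): LHS = 125, RHS = 125 → satisfies claim
(2, 6): LHS = 512, RHS = 224 → counterexample
(7, 0): LHS = 343, RHS = 343 → satisfies claim
(2, 5): LHS = 343, RHS = 133 → counterexample

That makes 2 counterexamples.

Answer: 2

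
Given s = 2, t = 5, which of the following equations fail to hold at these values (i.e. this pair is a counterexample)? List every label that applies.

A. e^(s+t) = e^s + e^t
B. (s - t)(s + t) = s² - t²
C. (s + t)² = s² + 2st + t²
A

Evaluating each claim at the given values:
A. LHS = e^7 ≈ 1097, RHS = e^2 + e^5 ≈ 155.8 → fails here (LHS ≠ RHS)
B. LHS = -21, RHS = -21 → holds here (LHS = RHS)
C. LHS = 49, RHS = 49 → holds here (LHS = RHS)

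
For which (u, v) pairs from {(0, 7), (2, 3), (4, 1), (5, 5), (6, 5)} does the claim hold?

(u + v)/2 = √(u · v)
(5, 5)

Testing each pair:
(0, 7): LHS = 7/2, RHS = 0 → fails
(2, 3): LHS = 5/2, RHS = √(6) ≈ 2.449 → fails
(4, 1): LHS = 5/2, RHS = 2 → fails
(5, 5): LHS = 5, RHS = 5 → holds
(6, 5): LHS = 11/2, RHS = √(30) ≈ 5.477 → fails

1 of 5 pairs satisfies the claim.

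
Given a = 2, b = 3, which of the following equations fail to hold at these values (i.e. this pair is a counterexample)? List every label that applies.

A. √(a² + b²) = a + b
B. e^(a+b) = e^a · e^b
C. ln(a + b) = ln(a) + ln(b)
Evaluating each claim at the given values:
A. LHS = √(13) ≈ 3.606, RHS = 5 → fails here (LHS ≠ RHS)
B. LHS = e^5 ≈ 148.4, RHS = e^5 ≈ 148.4 → holds here (LHS = RHS)
C. LHS = ln(5) ≈ 1.609, RHS = ln(2) + ln(3) ≈ 1.792 → fails here (LHS ≠ RHS)

Answer: A, C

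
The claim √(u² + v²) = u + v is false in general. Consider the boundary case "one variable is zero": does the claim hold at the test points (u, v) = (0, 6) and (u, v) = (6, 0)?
Yes, holds at both test points

At (0, 6): LHS = 6, RHS = 6 → equal
At (6, 0): LHS = 6, RHS = 6 → equal

So the claim does hold at both of these boundary points, even though it is not an identity.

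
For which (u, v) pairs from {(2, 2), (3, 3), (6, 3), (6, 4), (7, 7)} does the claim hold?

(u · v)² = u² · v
None

Testing each pair:
(2, 2): LHS = 16, RHS = 8 → fails
(3, 3): LHS = 81, RHS = 27 → fails
(6, 3): LHS = 324, RHS = 108 → fails
(6, 4): LHS = 576, RHS = 144 → fails
(7, 7): LHS = 2401, RHS = 343 → fails

No pair satisfies the claim.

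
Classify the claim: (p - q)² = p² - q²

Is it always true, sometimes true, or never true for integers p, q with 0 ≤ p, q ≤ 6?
It holds at (p, q) = (1, 1) (both sides equal 0), but fails at (p, q) = (5, 1) (LHS = 16, RHS = 24).

Answer: Sometimes true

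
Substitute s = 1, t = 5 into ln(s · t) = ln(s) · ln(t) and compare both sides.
LHS = ln(1 · 5) = ln(5) ≈ 1.609
RHS = ln(1) · ln(5) = 0

LHS ≠ RHS (they differ by about 1.609), so the equation does not hold here.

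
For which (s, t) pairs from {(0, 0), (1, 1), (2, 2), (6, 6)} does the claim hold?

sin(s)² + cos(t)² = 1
All pairs

Testing each pair:
(0, 0): LHS = 1, RHS = 1 → holds
(1, 1): LHS = cos(1)² + sin(1)² = 1, RHS = 1 → holds
(2, 2): LHS = cos(2)² + sin(2)² = 1, RHS = 1 → holds
(6, 6): LHS = sin(6)² + cos(6)² = 1, RHS = 1 → holds

Every pair satisfies the claim.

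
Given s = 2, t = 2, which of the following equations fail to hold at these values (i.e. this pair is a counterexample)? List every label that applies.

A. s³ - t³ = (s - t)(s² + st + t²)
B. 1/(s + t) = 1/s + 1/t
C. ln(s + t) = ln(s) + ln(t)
B

Evaluating each claim at the given values:
A. LHS = 0, RHS = 0 → holds here (LHS = RHS)
B. LHS = 1/4, RHS = 1 → fails here (LHS ≠ RHS)
C. LHS = ln(4) ≈ 1.386, RHS = 2·ln(2) ≈ 1.386 → holds here (LHS = RHS)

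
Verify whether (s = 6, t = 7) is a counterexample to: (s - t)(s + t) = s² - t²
No

Substituting s = 6, t = 7:
LHS = (6 - 7)(6 + 7) = -13
RHS = 6² - 7² = -13

The sides agree, so this pair does not disprove the claim.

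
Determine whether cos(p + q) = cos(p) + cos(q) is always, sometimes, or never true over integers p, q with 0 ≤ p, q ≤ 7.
The claim fails for every pair in the range. For instance at (p, q) = (3, 1): LHS = cos(4) ≈ -0.6536, RHS = cos(3) + cos(1) ≈ -0.4497.

Answer: Never true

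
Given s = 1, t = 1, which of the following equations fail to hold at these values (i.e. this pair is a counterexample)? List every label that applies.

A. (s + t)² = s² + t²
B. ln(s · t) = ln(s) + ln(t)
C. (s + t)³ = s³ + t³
A, C

Evaluating each claim at the given values:
A. LHS = 4, RHS = 2 → fails here (LHS ≠ RHS)
B. LHS = 0, RHS = 0 → holds here (LHS = RHS)
C. LHS = 8, RHS = 2 → fails here (LHS ≠ RHS)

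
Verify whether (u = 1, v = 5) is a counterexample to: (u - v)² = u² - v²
Substituting u = 1, v = 5:
LHS = (1 - 5)² = 16
RHS = 1² - 5² = -24

Since LHS ≠ RHS, this pair disproves the claim.

Answer: Yes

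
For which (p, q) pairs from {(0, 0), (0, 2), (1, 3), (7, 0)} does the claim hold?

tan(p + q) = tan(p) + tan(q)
Testing each pair:
(0, 0): LHS = 0, RHS = 0 → holds
(0, 2): LHS = tan(2) ≈ -2.185, RHS = tan(2) ≈ -2.185 → holds
(1, 3): LHS = tan(4) ≈ 1.158, RHS = tan(3) + tan(1) ≈ 1.415 → fails
(7, 0): LHS = tan(7) ≈ 0.8714, RHS = tan(7) ≈ 0.8714 → holds

3 of 4 pairs satisfy the claim.

Answer: (0, 0), (0, 2), (7, 0)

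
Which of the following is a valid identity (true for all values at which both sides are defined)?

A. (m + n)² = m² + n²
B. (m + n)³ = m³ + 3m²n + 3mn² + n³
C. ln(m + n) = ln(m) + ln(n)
B

A: fails at (4, 5) — LHS = 81, RHS = 41.
B: holds — e.g. at (4, 5), both sides equal 729.
C: fails at (2, 7) — LHS = ln(9) ≈ 2.197, RHS = ln(2) + ln(7) ≈ 2.639.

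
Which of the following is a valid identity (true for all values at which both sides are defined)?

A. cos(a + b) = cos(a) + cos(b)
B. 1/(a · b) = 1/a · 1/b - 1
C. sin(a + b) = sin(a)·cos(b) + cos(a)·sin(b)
A: fails at (1, 3) — LHS = cos(4) ≈ -0.6536, RHS = cos(3) + cos(1) ≈ -0.4497.
B: fails at (3, 4) — LHS = 1/12, RHS = -11/12.
C: holds — e.g. at (5, 5), both sides equal sin(10) ≈ -0.544.

Answer: C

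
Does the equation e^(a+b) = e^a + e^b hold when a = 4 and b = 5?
Substituting a = 4, b = 5:

LHS = e^(4+5) = e^9 ≈ 8103
RHS = e^4 + e^5 ≈ 203

LHS ≠ RHS, so the equation does not hold at this point.

Answer: Fails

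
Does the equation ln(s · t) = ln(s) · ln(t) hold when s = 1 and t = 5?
Substituting s = 1, t = 5:

LHS = ln(1 · 5) = ln(5) ≈ 1.609
RHS = ln(1) · ln(5) = 0

LHS ≠ RHS, so the equation does not hold at this point.

Answer: Fails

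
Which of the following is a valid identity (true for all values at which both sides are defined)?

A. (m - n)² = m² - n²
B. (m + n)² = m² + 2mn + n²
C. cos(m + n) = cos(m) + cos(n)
B

A: fails at (3, 7) — LHS = 16, RHS = -40.
B: holds — e.g. at (1, 3), both sides equal 16.
C: fails at (2, 4) — LHS = cos(6) ≈ 0.9602, RHS = cos(4) + cos(2) ≈ -1.07.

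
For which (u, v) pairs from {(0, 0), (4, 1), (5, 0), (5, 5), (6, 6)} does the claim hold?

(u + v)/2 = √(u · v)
Testing each pair:
(0, 0): LHS = 0, RHS = 0 → holds
(4, 1): LHS = 5/2, RHS = 2 → fails
(5, 0): LHS = 5/2, RHS = 0 → fails
(5, 5): LHS = 5, RHS = 5 → holds
(6, 6): LHS = 6, RHS = 6 → holds

3 of 5 pairs satisfy the claim.

Answer: (0, 0), (5, 5), (6, 6)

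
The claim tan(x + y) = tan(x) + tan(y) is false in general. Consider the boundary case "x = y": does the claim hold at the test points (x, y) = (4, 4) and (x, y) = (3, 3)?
No, fails at both test points

At (4, 4): LHS = tan(8) ≈ -6.8 ≠ RHS = 2·tan(4) ≈ 2.316
At (3, 3): LHS = tan(6) ≈ -0.291 ≠ RHS = 2·tan(3) ≈ -0.2851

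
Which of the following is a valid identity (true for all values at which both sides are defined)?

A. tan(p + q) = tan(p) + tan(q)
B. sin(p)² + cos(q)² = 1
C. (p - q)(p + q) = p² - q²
A: fails at (1, 1) — LHS = tan(2) ≈ -2.185, RHS = 2·tan(1) ≈ 3.115.
B: fails at (5, 8) — LHS = cos(8)² + sin(5)² ≈ 0.9407, RHS = 1.
C: holds — e.g. at (3, 3), both sides equal 0.

Answer: C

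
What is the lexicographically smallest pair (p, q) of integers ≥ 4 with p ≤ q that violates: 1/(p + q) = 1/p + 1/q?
(p, q) = (4, 4)

Substituting (4, 4) into the claim:
LHS = 1/(4 + 4) = 1/8
RHS = 1/4 + 1/4 = 1/2

Since LHS ≠ RHS, this pair disproves the claim, and no lexicographically smaller pair (p ≤ q, integers ≥ 4) does.

For instance (4, 7) is also a counterexample (LHS = 1/11, RHS = 11/28), but it's lexicographically larger.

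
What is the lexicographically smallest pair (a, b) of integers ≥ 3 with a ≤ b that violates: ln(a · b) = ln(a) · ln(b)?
Substituting (3, 3) into the claim:
LHS = ln(3 · 3) = ln(9) ≈ 2.197
RHS = ln(3) · ln(3) = ln(3)² ≈ 1.207

Since LHS ≠ RHS, this pair disproves the claim, and no lexicographically smaller pair (a ≤ b, integers ≥ 3) does.

For instance (3, 5) is also a counterexample (LHS = ln(15) ≈ 2.708, RHS = ln(3)·ln(5) ≈ 1.768), but it's lexicographically larger.

Answer: (a, b) = (3, 3)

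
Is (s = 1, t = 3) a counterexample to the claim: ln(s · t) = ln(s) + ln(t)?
Substituting s = 1, t = 3:
LHS = ln(1 · 3) = ln(3) ≈ 1.099
RHS = ln(1) + ln(3) = ln(3) ≈ 1.099

The sides agree, so this pair does not disprove the claim.

Answer: No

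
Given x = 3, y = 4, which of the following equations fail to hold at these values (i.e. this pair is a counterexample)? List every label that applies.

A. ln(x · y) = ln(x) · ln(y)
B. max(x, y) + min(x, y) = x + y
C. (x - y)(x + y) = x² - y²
A

Evaluating each claim at the given values:
A. LHS = ln(12) ≈ 2.485, RHS = ln(3)·ln(4) ≈ 1.523 → fails here (LHS ≠ RHS)
B. LHS = 7, RHS = 7 → holds here (LHS = RHS)
C. LHS = -7, RHS = -7 → holds here (LHS = RHS)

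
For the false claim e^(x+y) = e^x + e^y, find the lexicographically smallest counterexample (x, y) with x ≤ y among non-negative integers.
Substituting (0, 0) into the claim:
LHS = e^(0+0) = 1
RHS = e^0 + e^0 = 2

Since LHS ≠ RHS, this pair disproves the claim, and no lexicographically smaller pair (x ≤ y, non-negative integers) does.

For instance (3, 6) is also a counterexample (LHS = e^9 ≈ 8103, RHS = e^3 + e^6 ≈ 423.5), but it's lexicographically larger.

Answer: (x, y) = (0, 0)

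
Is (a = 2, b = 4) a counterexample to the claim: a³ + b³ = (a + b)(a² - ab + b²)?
Substituting a = 2, b = 4:
LHS = 2³ + 4³ = 72
RHS = (2 + 4)(2² - 2·4 + 4²) = 72

The sides agree, so this pair does not disprove the claim.

Answer: No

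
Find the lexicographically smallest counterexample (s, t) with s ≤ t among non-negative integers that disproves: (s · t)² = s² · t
At (1, 1): both sides equal 1, so it holds there.

Substituting (1, 2) into the claim:
LHS = (1 · 2)² = 4
RHS = 1² · 2 = 2

Since LHS ≠ RHS, this pair disproves the claim, and no lexicographically smaller pair (s ≤ t, non-negative integers) does.

For instance (1, 4) is also a counterexample (LHS = 16, RHS = 4), but it's lexicographically larger.

Answer: (s, t) = (1, 2)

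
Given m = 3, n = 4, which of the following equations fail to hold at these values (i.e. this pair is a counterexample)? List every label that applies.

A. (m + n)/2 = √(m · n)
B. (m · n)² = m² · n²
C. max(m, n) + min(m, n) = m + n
Evaluating each claim at the given values:
A. LHS = 7/2, RHS = 2·√(3) ≈ 3.464 → fails here (LHS ≠ RHS)
B. LHS = 144, RHS = 144 → holds here (LHS = RHS)
C. LHS = 7, RHS = 7 → holds here (LHS = RHS)

Answer: A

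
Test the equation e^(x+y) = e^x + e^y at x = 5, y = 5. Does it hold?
Substituting x = 5, y = 5:

LHS = e^(5+5) = e^10 ≈ 22026.5
RHS = e^5 + e^5 = 2·e^5 ≈ 296.8

LHS ≠ RHS, so the equation does not hold at this point.

Answer: Fails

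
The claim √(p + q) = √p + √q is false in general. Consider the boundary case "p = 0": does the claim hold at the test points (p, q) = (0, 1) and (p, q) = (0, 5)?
At (0, 1): LHS = 1, RHS = 1 → equal
At (0, 5): LHS = √(5) ≈ 2.236, RHS = √(5) ≈ 2.236 → equal

So the claim does hold at both of these boundary points, even though it is not an identity.

Answer: Yes, holds at both test points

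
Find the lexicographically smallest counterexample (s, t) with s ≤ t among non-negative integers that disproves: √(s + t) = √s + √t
(s, t) = (1, 1)

At (0, 4): both sides equal 2, so it holds there.

Substituting (1, 1) into the claim:
LHS = √(1 + 1) = √(2) ≈ 1.414
RHS = √1 + √1 = 2

Since LHS ≠ RHS, this pair disproves the claim, and no lexicographically smaller pair (s ≤ t, non-negative integers) does.

For instance (4, 6) is also a counterexample (LHS = √(10) ≈ 3.162, RHS = 2 + √(6) ≈ 4.449), but it's lexicographically larger.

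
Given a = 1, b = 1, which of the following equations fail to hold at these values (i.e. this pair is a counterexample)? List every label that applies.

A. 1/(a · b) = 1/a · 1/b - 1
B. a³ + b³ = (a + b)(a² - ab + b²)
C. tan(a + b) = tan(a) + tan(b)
A, C

Evaluating each claim at the given values:
A. LHS = 1, RHS = 0 → fails here (LHS ≠ RHS)
B. LHS = 2, RHS = 2 → holds here (LHS = RHS)
C. LHS = tan(2) ≈ -2.185, RHS = 2·tan(1) ≈ 3.115 → fails here (LHS ≠ RHS)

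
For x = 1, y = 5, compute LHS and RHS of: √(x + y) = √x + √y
LHS = √(1 + 5) = √(6) ≈ 2.449
RHS = √1 + √5 = 1 + √(5) ≈ 3.236

LHS ≠ RHS (they differ by about 0.7866), so the equation does not hold here.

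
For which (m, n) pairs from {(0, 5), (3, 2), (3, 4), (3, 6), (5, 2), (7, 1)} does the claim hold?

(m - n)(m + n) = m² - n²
All pairs

Testing each pair:
(0, 5): LHS = -25, RHS = -25 → holds
(3, 2): LHS = 5, RHS = 5 → holds
(3, 4): LHS = -7, RHS = -7 → holds
(3, 6): LHS = -27, RHS = -27 → holds
(5, 2): LHS = 21, RHS = 21 → holds
(7, 1): LHS = 48, RHS = 48 → holds

Every pair satisfies the claim.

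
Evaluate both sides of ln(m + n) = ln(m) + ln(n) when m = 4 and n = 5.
LHS = ln(4 + 5) = ln(9) ≈ 2.197
RHS = ln(4) + ln(5) ≈ 2.996

LHS ≠ RHS (they differ by about 0.7985), so the equation does not hold here.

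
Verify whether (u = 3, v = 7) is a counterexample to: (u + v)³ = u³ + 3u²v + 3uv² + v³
No

Substituting u = 3, v = 7:
LHS = (3 + 7)³ = 1000
RHS = 3³ + 3·3²·7 + 3·3·7² + 7³ = 1000

The sides agree, so this pair does not disprove the claim.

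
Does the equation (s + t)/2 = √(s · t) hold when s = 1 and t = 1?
Substituting s = 1, t = 1:

LHS = (1 + 1)/2 = 1
RHS = √(1 · 1) = 1

LHS = RHS, so the equation holds at this point.

Answer: Holds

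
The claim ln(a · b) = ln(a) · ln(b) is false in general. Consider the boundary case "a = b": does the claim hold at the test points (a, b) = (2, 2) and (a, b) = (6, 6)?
At (2, 2): LHS = ln(4) ≈ 1.386 ≠ RHS = ln(2)² ≈ 0.4805
At (6, 6): LHS = ln(36) ≈ 3.584 ≠ RHS = ln(6)² ≈ 3.21

Answer: No, fails at both test points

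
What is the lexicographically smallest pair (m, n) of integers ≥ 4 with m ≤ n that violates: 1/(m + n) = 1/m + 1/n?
(m, n) = (4, 4)

Substituting (4, 4) into the claim:
LHS = 1/(4 + 4) = 1/8
RHS = 1/4 + 1/4 = 1/2

Since LHS ≠ RHS, this pair disproves the claim, and no lexicographically smaller pair (m ≤ n, integers ≥ 4) does.

For instance (9, 11) is also a counterexample (LHS = 1/20, RHS = 20/99), but it's lexicographically larger.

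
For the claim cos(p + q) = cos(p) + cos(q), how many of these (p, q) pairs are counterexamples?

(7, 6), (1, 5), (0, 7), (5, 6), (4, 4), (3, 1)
Testing each pair:
(7, 6): LHS = cos(13) ≈ 0.9074, RHS = cos(7) + cos(6) ≈ 1.714 → counterexample
(1, 5): LHS = cos(6) ≈ 0.9602, RHS = cos(5) + cos(1) ≈ 0.824 → counterexample
(0, 7): LHS = cos(7) ≈ 0.7539, RHS = cos(7) + 1 ≈ 1.754 → counterexample
(5, 6): LHS = cos(11) ≈ 0.004426, RHS = cos(5) + cos(6) ≈ 1.244 → counterexample
(4, 4): LHS = cos(8) ≈ -0.1455, RHS = 2·cos(4) ≈ -1.307 → counterexample
(3, 1): LHS = cos(4) ≈ -0.6536, RHS = cos(3) + cos(1) ≈ -0.4497 → counterexample

That makes 6 counterexamples.

Answer: 6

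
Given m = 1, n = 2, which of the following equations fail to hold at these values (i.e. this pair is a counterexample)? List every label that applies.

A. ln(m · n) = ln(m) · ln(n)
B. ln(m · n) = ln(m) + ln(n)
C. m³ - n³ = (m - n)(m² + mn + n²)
Evaluating each claim at the given values:
A. LHS = ln(2) ≈ 0.6931, RHS = 0 → fails here (LHS ≠ RHS)
B. LHS = ln(2) ≈ 0.6931, RHS = ln(2) ≈ 0.6931 → holds here (LHS = RHS)
C. LHS = -7, RHS = -7 → holds here (LHS = RHS)

Answer: A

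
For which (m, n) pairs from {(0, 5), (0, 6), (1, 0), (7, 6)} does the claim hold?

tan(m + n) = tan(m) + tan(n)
Testing each pair:
(0, 5): LHS = tan(5) ≈ -3.381, RHS = tan(5) ≈ -3.381 → holds
(0, 6): LHS = tan(6) ≈ -0.291, RHS = tan(6) ≈ -0.291 → holds
(1, 0): LHS = tan(1) ≈ 1.557, RHS = tan(1) ≈ 1.557 → holds
(7, 6): LHS = tan(13) ≈ 0.463, RHS = tan(6) + tan(7) ≈ 0.5804 → fails

3 of 4 pairs satisfy the claim.

Answer: (0, 5), (0, 6), (1, 0)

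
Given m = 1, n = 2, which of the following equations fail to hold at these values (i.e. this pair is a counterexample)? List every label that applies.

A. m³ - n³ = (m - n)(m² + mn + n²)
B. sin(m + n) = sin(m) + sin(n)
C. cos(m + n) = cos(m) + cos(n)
Evaluating each claim at the given values:
A. LHS = -7, RHS = -7 → holds here (LHS = RHS)
B. LHS = sin(3) ≈ 0.1411, RHS = sin(1) + sin(2) ≈ 1.751 → fails here (LHS ≠ RHS)
C. LHS = cos(3) ≈ -0.99, RHS = cos(2) + cos(1) ≈ 0.1242 → fails here (LHS ≠ RHS)

Answer: B, C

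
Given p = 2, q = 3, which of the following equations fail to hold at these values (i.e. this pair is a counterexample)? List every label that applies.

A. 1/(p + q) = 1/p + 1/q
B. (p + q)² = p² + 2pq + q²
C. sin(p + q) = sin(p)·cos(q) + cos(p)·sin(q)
Evaluating each claim at the given values:
A. LHS = 1/5, RHS = 5/6 → fails here (LHS ≠ RHS)
B. LHS = 25, RHS = 25 → holds here (LHS = RHS)
C. LHS = sin(5) ≈ -0.9589, RHS = sin(2)·cos(3) + sin(3)·cos(2) ≈ -0.9589 → holds here (LHS = RHS)

Answer: A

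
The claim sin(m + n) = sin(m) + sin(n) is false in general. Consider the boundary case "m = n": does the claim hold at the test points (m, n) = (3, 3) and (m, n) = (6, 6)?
No, fails at both test points

At (3, 3): LHS = sin(6) ≈ -0.2794 ≠ RHS = 2·sin(3) ≈ 0.2822
At (6, 6): LHS = sin(12) ≈ -0.5366 ≠ RHS = 2·sin(6) ≈ -0.5588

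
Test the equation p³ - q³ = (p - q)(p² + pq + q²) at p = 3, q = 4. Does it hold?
Holds

Substituting p = 3, q = 4:

LHS = 3³ - 4³ = -37
RHS = (3 - 4)(3² + 3·4 + 4²) = -37

LHS = RHS, so the equation holds at this point.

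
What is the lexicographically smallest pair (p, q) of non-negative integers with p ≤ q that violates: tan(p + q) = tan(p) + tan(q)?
At (0, 0): both sides equal 0, so it holds there.

Substituting (1, 1) into the claim:
LHS = tan(1 + 1) = tan(2) ≈ -2.185
RHS = tan(1) + tan(1) = 2·tan(1) ≈ 3.115

Since LHS ≠ RHS, this pair disproves the claim, and no lexicographically smaller pair (p ≤ q, non-negative integers) does.

For instance (6, 6) is also a counterexample (LHS = tan(12) ≈ -0.6359, RHS = 2·tan(6) ≈ -0.582), but it's lexicographically larger.

Answer: (p, q) = (1, 1)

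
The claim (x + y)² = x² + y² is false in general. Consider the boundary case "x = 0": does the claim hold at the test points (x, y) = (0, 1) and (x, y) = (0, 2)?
At (0, 1): LHS = 1, RHS = 1 → equal
At (0, 2): LHS = 4, RHS = 4 → equal

So the claim does hold at both of these boundary points, even though it is not an identity.

Answer: Yes, holds at both test points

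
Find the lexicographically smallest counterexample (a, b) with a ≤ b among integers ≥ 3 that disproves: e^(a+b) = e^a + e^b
Substituting (3, 3) into the claim:
LHS = e^(3+3) = e^6 ≈ 403.4
RHS = e^3 + e^3 = 2·e^3 ≈ 40.17

Since LHS ≠ RHS, this pair disproves the claim, and no lexicographically smaller pair (a ≤ b, integers ≥ 3) does.

For instance (5, 9) is also a counterexample (LHS = e^14 ≈ 1202604.3, RHS = e^5 + e^9 ≈ 8251), but it's lexicographically larger.

Answer: (a, b) = (3, 3)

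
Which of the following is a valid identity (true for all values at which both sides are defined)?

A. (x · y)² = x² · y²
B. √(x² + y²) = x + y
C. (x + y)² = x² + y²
A

A: holds — e.g. at (5, 5), both sides equal 625.
B: fails at (4, 5) — LHS = √(41) ≈ 6.403, RHS = 9.
C: fails at (2, 4) — LHS = 36, RHS = 20.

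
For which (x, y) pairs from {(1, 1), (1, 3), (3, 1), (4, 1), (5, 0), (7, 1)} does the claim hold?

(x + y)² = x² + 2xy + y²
Testing each pair:
(1, 1): LHS = 4, RHS = 4 → holds
(1, 3): LHS = 16, RHS = 16 → holds
(3, 1): LHS = 16, RHS = 16 → holds
(4, 1): LHS = 25, RHS = 25 → holds
(5, 0): LHS = 25, RHS = 25 → holds
(7, 1): LHS = 64, RHS = 64 → holds

Every pair satisfies the claim.

Answer: All pairs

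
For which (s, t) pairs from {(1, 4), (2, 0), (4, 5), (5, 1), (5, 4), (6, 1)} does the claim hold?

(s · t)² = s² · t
Testing each pair:
(1, 4): LHS = 16, RHS = 4 → fails
(2, 0): LHS = 0, RHS = 0 → holds
(4, 5): LHS = 400, RHS = 80 → fails
(5, 1): LHS = 25, RHS = 25 → holds
(5, 4): LHS = 400, RHS = 100 → fails
(6, 1): LHS = 36, RHS = 36 → holds

3 of 6 pairs satisfy the claim.

Answer: (2, 0), (5, 1), (6, 1)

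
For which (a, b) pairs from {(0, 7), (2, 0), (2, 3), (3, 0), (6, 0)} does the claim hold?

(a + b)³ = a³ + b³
(0, 7), (2, 0), (3, 0), (6, 0)

Testing each pair:
(0, 7): LHS = 343, RHS = 343 → holds
(2, 0): LHS = 8, RHS = 8 → holds
(2, 3): LHS = 125, RHS = 35 → fails
(3, 0): LHS = 27, RHS = 27 → holds
(6, 0): LHS = 216, RHS = 216 → holds

4 of 5 pairs satisfy the claim.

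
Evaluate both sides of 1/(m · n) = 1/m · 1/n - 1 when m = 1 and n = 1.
LHS = 1/(1 · 1) = 1
RHS = 1/1 · 1/1 - 1 = 0

LHS ≠ RHS, so the equation does not hold here.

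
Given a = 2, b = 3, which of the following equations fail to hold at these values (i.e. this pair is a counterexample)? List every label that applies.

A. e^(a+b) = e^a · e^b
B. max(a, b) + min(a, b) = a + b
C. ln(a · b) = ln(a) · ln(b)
C

Evaluating each claim at the given values:
A. LHS = e^5 ≈ 148.4, RHS = e^5 ≈ 148.4 → holds here (LHS = RHS)
B. LHS = 5, RHS = 5 → holds here (LHS = RHS)
C. LHS = ln(6) ≈ 1.792, RHS = ln(2)·ln(3) ≈ 0.7615 → fails here (LHS ≠ RHS)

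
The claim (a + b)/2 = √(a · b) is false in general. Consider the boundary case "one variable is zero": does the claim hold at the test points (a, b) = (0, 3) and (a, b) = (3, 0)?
No, fails at both test points

At (0, 3): LHS = 3/2 ≠ RHS = 0
At (3, 0): LHS = 3/2 ≠ RHS = 0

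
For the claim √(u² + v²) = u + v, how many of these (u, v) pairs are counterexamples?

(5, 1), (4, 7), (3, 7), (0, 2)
3

Testing each pair:
(5, 1): LHS = √(26) ≈ 5.099, RHS = 6 → counterexample
(4, 7): LHS = √(65) ≈ 8.062, RHS = 11 → counterexample
(3, 7): LHS = √(58) ≈ 7.616, RHS = 10 → counterexample
(0, 2): LHS = 2, RHS = 2 → satisfies claim

That makes 3 counterexamples.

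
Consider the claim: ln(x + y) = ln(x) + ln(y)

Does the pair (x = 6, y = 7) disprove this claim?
Substituting x = 6, y = 7:
LHS = ln(6 + 7) = ln(13) ≈ 2.565
RHS = ln(6) + ln(7) ≈ 3.738

Since LHS ≠ RHS, this pair disproves the claim.

Answer: Yes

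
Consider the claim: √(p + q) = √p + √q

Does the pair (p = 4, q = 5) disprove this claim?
Yes

Substituting p = 4, q = 5:
LHS = √(4 + 5) = 3
RHS = √4 + √5 = 2 + √(5) ≈ 4.236

Since LHS ≠ RHS, this pair disproves the claim.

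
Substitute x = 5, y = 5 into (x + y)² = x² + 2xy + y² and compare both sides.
LHS = (5 + 5)² = 100
RHS = 5² + 2·5·5 + 5² = 100

LHS = RHS: the two sides agree.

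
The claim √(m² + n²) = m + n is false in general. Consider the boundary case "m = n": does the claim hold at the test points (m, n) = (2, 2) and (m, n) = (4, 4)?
At (2, 2): LHS = 2·√(2) ≈ 2.828 ≠ RHS = 4
At (4, 4): LHS = 4·√(2) ≈ 5.657 ≠ RHS = 8

Answer: No, fails at both test points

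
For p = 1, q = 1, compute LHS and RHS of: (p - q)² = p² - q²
LHS = (1 - 1)² = 0
RHS = 1² - 1² = 0

LHS = RHS: the two sides agree.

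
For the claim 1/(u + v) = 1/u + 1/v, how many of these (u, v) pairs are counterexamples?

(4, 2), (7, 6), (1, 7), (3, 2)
4

Testing each pair:
(4, 2): LHS = 1/6, RHS = 3/4 → counterexample
(7, 6): LHS = 1/13, RHS = 13/42 → counterexample
(1, 7): LHS = 1/8, RHS = 8/7 → counterexample
(3, 2): LHS = 1/5, RHS = 5/6 → counterexample

That makes 4 counterexamples.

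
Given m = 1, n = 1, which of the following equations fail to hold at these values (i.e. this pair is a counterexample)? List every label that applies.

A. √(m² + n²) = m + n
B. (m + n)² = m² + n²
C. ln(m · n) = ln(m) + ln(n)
Evaluating each claim at the given values:
A. LHS = √(2) ≈ 1.414, RHS = 2 → fails here (LHS ≠ RHS)
B. LHS = 4, RHS = 2 → fails here (LHS ≠ RHS)
C. LHS = 0, RHS = 0 → holds here (LHS = RHS)

Answer: A, B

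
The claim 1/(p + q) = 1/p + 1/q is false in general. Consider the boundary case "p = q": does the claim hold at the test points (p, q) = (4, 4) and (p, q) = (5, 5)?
No, fails at both test points

At (4, 4): LHS = 1/8 ≠ RHS = 1/2
At (5, 5): LHS = 1/10 ≠ RHS = 2/5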